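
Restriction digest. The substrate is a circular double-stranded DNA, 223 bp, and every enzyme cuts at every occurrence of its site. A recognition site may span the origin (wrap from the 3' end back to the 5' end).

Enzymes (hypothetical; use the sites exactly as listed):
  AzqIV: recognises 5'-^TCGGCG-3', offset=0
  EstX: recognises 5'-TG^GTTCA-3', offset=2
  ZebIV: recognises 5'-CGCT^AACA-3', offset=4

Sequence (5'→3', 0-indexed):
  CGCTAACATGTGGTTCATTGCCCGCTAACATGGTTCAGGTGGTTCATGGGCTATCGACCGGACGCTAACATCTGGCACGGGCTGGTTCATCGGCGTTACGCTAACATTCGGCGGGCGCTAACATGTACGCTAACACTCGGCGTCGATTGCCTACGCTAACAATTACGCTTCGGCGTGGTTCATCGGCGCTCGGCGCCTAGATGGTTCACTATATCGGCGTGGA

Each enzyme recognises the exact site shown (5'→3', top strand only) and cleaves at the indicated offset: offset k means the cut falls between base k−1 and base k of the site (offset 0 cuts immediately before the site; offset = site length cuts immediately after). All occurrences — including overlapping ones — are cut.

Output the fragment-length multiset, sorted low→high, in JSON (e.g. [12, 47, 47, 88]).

[5,5,5,5,6,7,8,8,9,10,12,12,12,13,14,14,14,18,21,25]

Per-enzyme occurrences:
  AzqIV (TCGGCG, off=0): starts [89, 107, 136, 169, 182, 189, 213] → cuts [89, 107, 136, 169, 182, 189, 213]
  EstX (TGGTTCA, off=2): starts [10, 30, 39, 82, 175, 201] → cuts [12, 32, 41, 84, 177, 203]
  ZebIV (CGCTAACA, off=4): starts [0, 22, 62, 98, 115, 127, 153] → cuts [4, 26, 66, 102, 119, 131, 157]

All cut coordinates (distinct, sorted): [4, 12, 26, 32, 41, 66, 84, 89, 102, 107, 119, 131, 136, 157, 169, 177, 182, 189, 203, 213]

Fragments:
  4→12: 8 bp
  12→26: 14 bp
  26→32: 6 bp
  32→41: 9 bp
  41→66: 25 bp
  66→84: 18 bp
  84→89: 5 bp
  89→102: 13 bp
  102→107: 5 bp
  107→119: 12 bp
  119→131: 12 bp
  131→136: 5 bp
  136→157: 21 bp
  157→169: 12 bp
  169→177: 8 bp
  177→182: 5 bp
  182→189: 7 bp
  189→203: 14 bp
  203→213: 10 bp
  213→4 (wrap): 223-213+4 = 14 bp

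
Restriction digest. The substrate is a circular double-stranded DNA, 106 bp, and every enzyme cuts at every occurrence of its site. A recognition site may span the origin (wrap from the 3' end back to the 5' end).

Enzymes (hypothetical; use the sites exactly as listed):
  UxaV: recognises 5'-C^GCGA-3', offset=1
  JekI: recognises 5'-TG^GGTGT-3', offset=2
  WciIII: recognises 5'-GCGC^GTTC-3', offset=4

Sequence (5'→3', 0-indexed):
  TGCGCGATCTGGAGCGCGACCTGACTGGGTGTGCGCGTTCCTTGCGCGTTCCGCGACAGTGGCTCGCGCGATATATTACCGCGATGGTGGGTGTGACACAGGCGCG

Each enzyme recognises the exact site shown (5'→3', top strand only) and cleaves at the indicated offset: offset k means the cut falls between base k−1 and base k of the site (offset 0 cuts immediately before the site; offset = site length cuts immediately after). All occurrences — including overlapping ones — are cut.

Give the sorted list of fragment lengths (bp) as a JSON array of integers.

Site scan:
  UxaV CGCGA/1: at [2, 14, 51, 66, 79] ⇒ [3, 15, 52, 67, 80]
  JekI TGGGTGT/2: at [25, 87] ⇒ [27, 89]
  WciIII GCGCGTTC/4: at [32, 43] ⇒ [36, 47]

Pooled cuts: [3, 15, 27, 36, 47, 52, 67, 80, 89]

Fragments:
  3→15: 12 bp
  15→27: 12 bp
  27→36: 9 bp
  36→47: 11 bp
  47→52: 5 bp
  52→67: 15 bp
  67→80: 13 bp
  80→89: 9 bp
  89→3 (wrap): 106-89+3 = 20 bp

[5,9,9,11,12,12,13,15,20]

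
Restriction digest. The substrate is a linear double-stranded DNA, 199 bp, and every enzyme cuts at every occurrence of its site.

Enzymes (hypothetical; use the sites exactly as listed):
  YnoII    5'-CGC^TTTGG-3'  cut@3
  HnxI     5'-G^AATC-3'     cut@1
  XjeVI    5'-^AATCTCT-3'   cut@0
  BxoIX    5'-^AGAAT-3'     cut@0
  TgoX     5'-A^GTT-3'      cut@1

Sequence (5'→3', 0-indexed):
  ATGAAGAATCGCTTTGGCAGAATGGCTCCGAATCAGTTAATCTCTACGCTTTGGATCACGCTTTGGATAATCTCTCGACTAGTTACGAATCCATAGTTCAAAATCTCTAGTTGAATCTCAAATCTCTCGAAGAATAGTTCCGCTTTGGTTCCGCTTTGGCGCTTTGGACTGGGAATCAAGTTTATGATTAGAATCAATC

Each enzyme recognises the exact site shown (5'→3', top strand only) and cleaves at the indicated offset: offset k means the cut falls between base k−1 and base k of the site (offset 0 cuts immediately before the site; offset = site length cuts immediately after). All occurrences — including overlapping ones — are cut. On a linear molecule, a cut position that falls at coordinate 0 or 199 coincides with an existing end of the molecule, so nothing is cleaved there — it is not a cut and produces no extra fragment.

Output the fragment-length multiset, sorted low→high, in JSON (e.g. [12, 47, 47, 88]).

Site scan:
  YnoII CGCTTTGG/3: at [9, 46, 58, 140, 151, 159] ⇒ [12, 49, 61, 143, 154, 162]
  HnxI GAATC/1: at [5, 29, 86, 112, 172, 190] ⇒ [6, 30, 87, 113, 173, 191]
  XjeVI AATCTCT/0: at [38, 68, 101, 120] ⇒ [38, 68, 101, 120]
  BxoIX AGAAT/0: at [4, 18, 130, 189] ⇒ [4, 18, 130, 189]
  TgoX AGTT/1: at [34, 80, 94, 108, 135, 178] ⇒ [35, 81, 95, 109, 136, 179]

Pooled cuts: [4, 6, 12, 18, 30, 35, 38, 49, 61, 68, 81, 87, 95, 101, 109, 113, 120, 130, 136, 143, 154, 162, 173, 179, 189, 191]

Fragments:
  [0,4): 4 bp
  [4,6): 2 bp
  [6,12): 6 bp
  [12,18): 6 bp
  [18,30): 12 bp
  [30,35): 5 bp
  [35,38): 3 bp
  [38,49): 11 bp
  [49,61): 12 bp
  [61,68): 7 bp
  [68,81): 13 bp
  [81,87): 6 bp
  [87,95): 8 bp
  [95,101): 6 bp
  [101,109): 8 bp
  [109,113): 4 bp
  [113,120): 7 bp
  [120,130): 10 bp
  [130,136): 6 bp
  [136,143): 7 bp
  [143,154): 11 bp
  [154,162): 8 bp
  [162,173): 11 bp
  [173,179): 6 bp
  [179,189): 10 bp
  [189,191): 2 bp
  [191,199): 8 bp

[2,2,3,4,4,5,6,6,6,6,6,6,7,7,7,8,8,8,8,10,10,11,11,11,12,12,13]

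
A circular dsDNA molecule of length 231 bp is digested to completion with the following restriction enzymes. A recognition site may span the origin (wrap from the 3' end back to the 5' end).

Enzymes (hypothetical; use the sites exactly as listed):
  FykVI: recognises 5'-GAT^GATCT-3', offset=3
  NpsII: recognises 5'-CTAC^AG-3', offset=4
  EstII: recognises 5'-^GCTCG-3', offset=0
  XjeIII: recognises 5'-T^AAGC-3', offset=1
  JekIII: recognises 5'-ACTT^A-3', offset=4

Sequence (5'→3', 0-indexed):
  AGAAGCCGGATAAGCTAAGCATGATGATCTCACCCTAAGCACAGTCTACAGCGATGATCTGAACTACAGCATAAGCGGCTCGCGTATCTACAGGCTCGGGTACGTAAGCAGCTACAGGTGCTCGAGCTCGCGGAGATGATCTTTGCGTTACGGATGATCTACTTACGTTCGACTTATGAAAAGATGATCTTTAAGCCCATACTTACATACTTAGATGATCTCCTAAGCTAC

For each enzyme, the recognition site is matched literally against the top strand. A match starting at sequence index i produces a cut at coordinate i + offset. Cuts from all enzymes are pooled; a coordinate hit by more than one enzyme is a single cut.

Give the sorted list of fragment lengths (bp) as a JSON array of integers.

Per-enzyme occurrences:
  FykVI GATGATCT/3: at [22, 52, 134, 152, 182, 213] ⇒ [25, 55, 137, 155, 185, 216]
  NpsII CTACAG/4: at [45, 63, 87, 111, 227] ⇒ [0, 49, 67, 91, 115]
  EstII GCTCG/0: at [77, 93, 119, 125] ⇒ [77, 93, 119, 125]
  XjeIII TAAGC/1: at [10, 15, 35, 71, 104, 191, 223] ⇒ [11, 16, 36, 72, 105, 192, 224]
  JekIII ACTTA/4: at [160, 171, 200, 208] ⇒ [164, 175, 204, 212]

All cut coordinates (distinct, sorted): [0, 11, 16, 25, 36, 49, 55, 67, 72, 77, 91, 93, 105, 115, 119, 125, 137, 155, 164, 175, 185, 192, 204, 212, 216, 224]

Fragments:
  0→11: 11 bp
  11→16: 5 bp
  16→25: 9 bp
  25→36: 11 bp
  36→49: 13 bp
  49→55: 6 bp
  55→67: 12 bp
  67→72: 5 bp
  72→77: 5 bp
  77→91: 14 bp
  91→93: 2 bp
  93→105: 12 bp
  105→115: 10 bp
  115→119: 4 bp
  119→125: 6 bp
  125→137: 12 bp
  137→155: 18 bp
  155→164: 9 bp
  164→175: 11 bp
  175→185: 10 bp
  185→192: 7 bp
  192→204: 12 bp
  204→212: 8 bp
  212→216: 4 bp
  216→224: 8 bp
  224→0 (wrap): 231-224+0 = 7 bp

[2,4,4,5,5,5,6,6,7,7,8,8,9,9,10,10,11,11,11,12,12,12,12,13,14,18]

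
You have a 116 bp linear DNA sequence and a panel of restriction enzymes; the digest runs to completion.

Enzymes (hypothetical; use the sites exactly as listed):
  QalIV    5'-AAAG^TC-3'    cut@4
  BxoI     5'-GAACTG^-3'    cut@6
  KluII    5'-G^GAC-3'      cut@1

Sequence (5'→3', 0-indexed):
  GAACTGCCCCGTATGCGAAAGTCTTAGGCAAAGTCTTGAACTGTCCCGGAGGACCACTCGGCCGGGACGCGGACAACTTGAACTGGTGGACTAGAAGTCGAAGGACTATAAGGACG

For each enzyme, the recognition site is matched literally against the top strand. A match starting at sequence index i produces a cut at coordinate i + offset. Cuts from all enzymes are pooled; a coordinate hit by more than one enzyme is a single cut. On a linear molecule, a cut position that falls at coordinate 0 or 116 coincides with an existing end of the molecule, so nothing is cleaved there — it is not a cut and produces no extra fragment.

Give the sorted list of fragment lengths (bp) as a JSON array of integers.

Scan for sites:
  QalIV AAAGTC/4: at [17, 29] ⇒ [21, 33]
  BxoI GAACTG/6: at [0, 37, 79] ⇒ [6, 43, 85]
  KluII GGAC/1: at [50, 64, 70, 87, 102, 111] ⇒ [51, 65, 71, 88, 103, 112]

All cut coordinates (distinct, sorted): [6, 21, 33, 43, 51, 65, 71, 85, 88, 103, 112]

Fragment lengths:
  [0,6): 6 bp
  [6,21): 15 bp
  [21,33): 12 bp
  [33,43): 10 bp
  [43,51): 8 bp
  [51,65): 14 bp
  [65,71): 6 bp
  [71,85): 14 bp
  [85,88): 3 bp
  [88,103): 15 bp
  [103,112): 9 bp
  [112,116): 4 bp

[3,4,6,6,8,9,10,12,14,14,15,15]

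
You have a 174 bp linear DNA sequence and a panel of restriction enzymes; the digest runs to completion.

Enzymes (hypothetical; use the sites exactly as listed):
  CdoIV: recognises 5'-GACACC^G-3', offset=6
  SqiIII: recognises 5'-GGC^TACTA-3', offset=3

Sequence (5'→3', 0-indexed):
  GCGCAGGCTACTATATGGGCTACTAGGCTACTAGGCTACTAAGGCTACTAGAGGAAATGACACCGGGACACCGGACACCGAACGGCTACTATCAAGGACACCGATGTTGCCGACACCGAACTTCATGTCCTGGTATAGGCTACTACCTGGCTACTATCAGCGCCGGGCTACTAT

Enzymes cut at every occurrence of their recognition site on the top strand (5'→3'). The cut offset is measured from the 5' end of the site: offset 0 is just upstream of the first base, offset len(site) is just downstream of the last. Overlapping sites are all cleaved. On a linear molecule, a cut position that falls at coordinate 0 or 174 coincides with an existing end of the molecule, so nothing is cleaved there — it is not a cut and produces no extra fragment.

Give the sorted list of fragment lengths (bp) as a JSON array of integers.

Scan for sites:
  CdoIV (GACACCG, off=6): starts [58, 66, 73, 96, 111] → cuts [64, 72, 79, 102, 117]
  SqiIII (GGCTACTA, off=3): starts [5, 17, 25, 33, 42, 83, 137, 148, 165] → cuts [8, 20, 28, 36, 45, 86, 140, 151, 168]

Pooled cuts: [8, 20, 28, 36, 45, 64, 72, 79, 86, 102, 117, 140, 151, 168]

Fragments:
  [0,8): 8 bp
  [8,20): 12 bp
  [20,28): 8 bp
  [28,36): 8 bp
  [36,45): 9 bp
  [45,64): 19 bp
  [64,72): 8 bp
  [72,79): 7 bp
  [79,86): 7 bp
  [86,102): 16 bp
  [102,117): 15 bp
  [117,140): 23 bp
  [140,151): 11 bp
  [151,168): 17 bp
  [168,174): 6 bp

[6,7,7,8,8,8,8,9,11,12,15,16,17,19,23]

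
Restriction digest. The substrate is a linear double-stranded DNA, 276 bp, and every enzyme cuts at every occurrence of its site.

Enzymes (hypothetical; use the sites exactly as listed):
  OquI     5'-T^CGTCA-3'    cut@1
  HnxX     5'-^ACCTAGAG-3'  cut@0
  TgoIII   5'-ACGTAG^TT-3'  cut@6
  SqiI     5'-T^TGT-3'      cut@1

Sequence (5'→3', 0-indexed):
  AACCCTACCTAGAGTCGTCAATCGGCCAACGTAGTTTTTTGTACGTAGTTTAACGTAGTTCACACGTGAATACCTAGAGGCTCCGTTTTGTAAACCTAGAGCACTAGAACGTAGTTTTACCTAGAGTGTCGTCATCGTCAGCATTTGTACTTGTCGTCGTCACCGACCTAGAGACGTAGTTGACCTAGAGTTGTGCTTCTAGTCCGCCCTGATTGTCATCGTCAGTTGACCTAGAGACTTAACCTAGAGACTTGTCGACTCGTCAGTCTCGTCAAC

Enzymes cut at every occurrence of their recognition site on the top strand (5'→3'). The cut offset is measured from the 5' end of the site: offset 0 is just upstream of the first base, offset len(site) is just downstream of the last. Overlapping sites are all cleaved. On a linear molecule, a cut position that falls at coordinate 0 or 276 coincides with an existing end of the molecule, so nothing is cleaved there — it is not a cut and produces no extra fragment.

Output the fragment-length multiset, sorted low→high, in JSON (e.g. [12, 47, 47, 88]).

[3,4,5,5,6,6,6,6,6,7,8,8,9,9,9,9,9,10,10,11,11,13,13,14,17,19,21,22]

Site scan:
  OquI (TCGTCA, off=1): starts [14, 128, 134, 156, 218, 259, 268] → cuts [15, 129, 135, 157, 219, 260, 269]
  HnxX (ACCTAGAG, off=0): starts [6, 71, 93, 118, 165, 182, 228, 241] → cuts [6, 71, 93, 118, 165, 182, 228, 241]
  TgoIII (ACGTAGTT, off=6): starts [28, 42, 52, 108, 173] → cuts [34, 48, 58, 114, 179]
  SqiI (TTGT, off=1): starts [38, 87, 144, 150, 190, 212, 251] → cuts [39, 88, 145, 151, 191, 213, 252]

Pooled cuts: [6, 15, 34, 39, 48, 58, 71, 88, 93, 114, 118, 129, 135, 145, 151, 157, 165, 179, 182, 191, 213, 219, 228, 241, 252, 260, 269]

Fragment lengths:
  [0,6): 6 bp
  [6,15): 9 bp
  [15,34): 19 bp
  [34,39): 5 bp
  [39,48): 9 bp
  [48,58): 10 bp
  [58,71): 13 bp
  [71,88): 17 bp
  [88,93): 5 bp
  [93,114): 21 bp
  [114,118): 4 bp
  [118,129): 11 bp
  [129,135): 6 bp
  [135,145): 10 bp
  [145,151): 6 bp
  [151,157): 6 bp
  [157,165): 8 bp
  [165,179): 14 bp
  [179,182): 3 bp
  [182,191): 9 bp
  [191,213): 22 bp
  [213,219): 6 bp
  [219,228): 9 bp
  [228,241): 13 bp
  [241,252): 11 bp
  [252,260): 8 bp
  [260,269): 9 bp
  [269,276): 7 bp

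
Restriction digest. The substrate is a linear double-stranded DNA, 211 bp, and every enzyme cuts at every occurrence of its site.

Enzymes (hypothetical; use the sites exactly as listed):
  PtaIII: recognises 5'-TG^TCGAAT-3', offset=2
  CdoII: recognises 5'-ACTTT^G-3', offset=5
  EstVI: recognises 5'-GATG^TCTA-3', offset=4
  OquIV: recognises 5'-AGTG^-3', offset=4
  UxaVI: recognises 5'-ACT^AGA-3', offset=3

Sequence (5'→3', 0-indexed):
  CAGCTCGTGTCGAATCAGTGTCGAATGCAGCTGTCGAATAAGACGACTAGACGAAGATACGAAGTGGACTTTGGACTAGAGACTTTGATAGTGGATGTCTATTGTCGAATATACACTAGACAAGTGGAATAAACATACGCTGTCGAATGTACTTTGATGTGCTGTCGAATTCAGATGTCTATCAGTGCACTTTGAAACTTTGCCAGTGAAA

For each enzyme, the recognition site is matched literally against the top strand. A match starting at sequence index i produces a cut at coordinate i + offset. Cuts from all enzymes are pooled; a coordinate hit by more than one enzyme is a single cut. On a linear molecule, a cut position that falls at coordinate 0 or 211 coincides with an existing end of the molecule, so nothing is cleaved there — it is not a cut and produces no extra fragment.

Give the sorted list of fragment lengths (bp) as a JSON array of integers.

[3,4,5,6,6,7,7,7,8,9,9,9,9,10,11,13,13,13,13,15,16,18]

Site scan:
  PtaIII TGTCGAAT/2: at [7, 18, 31, 102, 140, 162] ⇒ [9, 20, 33, 104, 142, 164]
  CdoII ACTTTG/5: at [67, 81, 150, 188, 196] ⇒ [72, 86, 155, 193, 201]
  EstVI GATGTCTA/4: at [93, 173] ⇒ [97, 177]
  OquIV AGTG/4: at [16, 62, 89, 122, 183, 204] ⇒ [20, 66, 93, 126, 187, 208]
  UxaVI ACTAGA/3: at [45, 74, 114] ⇒ [48, 77, 117]

Pooled cuts: [9, 20, 33, 48, 66, 72, 77, 86, 93, 97, 104, 117, 126, 142, 155, 164, 177, 187, 193, 201, 208]

Fragments:
  [0,9): 9 bp
  [9,20): 11 bp
  [20,33): 13 bp
  [33,48): 15 bp
  [48,66): 18 bp
  [66,72): 6 bp
  [72,77): 5 bp
  [77,86): 9 bp
  [86,93): 7 bp
  [93,97): 4 bp
  [97,104): 7 bp
  [104,117): 13 bp
  [117,126): 9 bp
  [126,142): 16 bp
  [142,155): 13 bp
  [155,164): 9 bp
  [164,177): 13 bp
  [177,187): 10 bp
  [187,193): 6 bp
  [193,201): 8 bp
  [201,208): 7 bp
  [208,211): 3 bp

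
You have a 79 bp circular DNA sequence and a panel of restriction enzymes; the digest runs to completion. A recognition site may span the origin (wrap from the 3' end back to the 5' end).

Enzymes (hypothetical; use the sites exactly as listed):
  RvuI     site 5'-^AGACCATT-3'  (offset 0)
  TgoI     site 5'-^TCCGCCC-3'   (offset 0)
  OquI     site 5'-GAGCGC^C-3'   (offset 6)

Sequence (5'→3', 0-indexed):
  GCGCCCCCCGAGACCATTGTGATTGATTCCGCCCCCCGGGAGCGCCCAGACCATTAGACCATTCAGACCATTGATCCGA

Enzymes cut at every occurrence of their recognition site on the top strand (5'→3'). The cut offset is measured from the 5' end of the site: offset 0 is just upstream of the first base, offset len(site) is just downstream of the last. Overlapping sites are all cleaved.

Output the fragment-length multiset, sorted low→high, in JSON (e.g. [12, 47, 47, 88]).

Scan for sites:
  RvuI (AGACCATT, off=0): starts [10, 47, 55, 64] → cuts [10, 47, 55, 64]
  TgoI (TCCGCCC, off=0): starts [27] → cuts [27]
  OquI (GAGCGCC, off=6): starts [39, 77] → cuts [4, 45]

Pooled cuts: [4, 10, 27, 45, 47, 55, 64]

Fragment lengths:
  4→10: 6 bp
  10→27: 17 bp
  27→45: 18 bp
  45→47: 2 bp
  47→55: 8 bp
  55→64: 9 bp
  64→4 (wrap): 79-64+4 = 19 bp

[2,6,8,9,17,18,19]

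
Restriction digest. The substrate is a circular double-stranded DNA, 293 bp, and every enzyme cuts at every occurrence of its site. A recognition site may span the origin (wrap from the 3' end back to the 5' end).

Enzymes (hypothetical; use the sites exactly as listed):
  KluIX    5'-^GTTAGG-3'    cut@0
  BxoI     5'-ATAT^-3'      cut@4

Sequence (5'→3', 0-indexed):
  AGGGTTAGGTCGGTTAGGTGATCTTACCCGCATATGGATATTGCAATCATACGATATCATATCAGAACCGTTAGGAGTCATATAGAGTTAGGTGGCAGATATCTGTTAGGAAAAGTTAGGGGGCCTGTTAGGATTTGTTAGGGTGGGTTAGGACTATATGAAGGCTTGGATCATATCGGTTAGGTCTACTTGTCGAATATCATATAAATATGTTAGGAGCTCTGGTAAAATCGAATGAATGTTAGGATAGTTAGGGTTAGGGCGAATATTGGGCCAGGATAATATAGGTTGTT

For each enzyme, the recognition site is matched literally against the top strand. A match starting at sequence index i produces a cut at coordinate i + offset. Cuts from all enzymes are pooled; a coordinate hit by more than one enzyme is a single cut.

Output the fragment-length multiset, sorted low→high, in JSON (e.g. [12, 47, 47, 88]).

Scan for sites:
  KluIX GTTAGG/0: at [3, 12, 69, 86, 104, 114, 126, 136, 146, 178, 211, 240, 249, 255, 290] ⇒ [3, 12, 69, 86, 104, 114, 126, 136, 146, 178, 211, 240, 249, 255, 290]
  BxoI ATAT/4: at [31, 37, 53, 58, 79, 98, 155, 172, 196, 201, 207, 265, 281] ⇒ [35, 41, 57, 62, 83, 102, 159, 176, 200, 205, 211, 269, 285]

Pooled cuts: [3, 12, 35, 41, 57, 62, 69, 83, 86, 102, 104, 114, 126, 136, 146, 159, 176, 178, 200, 205, 211, 240, 249, 255, 269, 285, 290]

Fragments:
  3→12: 9 bp
  12→35: 23 bp
  35→41: 6 bp
  41→57: 16 bp
  57→62: 5 bp
  62→69: 7 bp
  69→83: 14 bp
  83→86: 3 bp
  86→102: 16 bp
  102→104: 2 bp
  104→114: 10 bp
  114→126: 12 bp
  126→136: 10 bp
  136→146: 10 bp
  146→159: 13 bp
  159→176: 17 bp
  176→178: 2 bp
  178→200: 22 bp
  200→205: 5 bp
  205→211: 6 bp
  211→240: 29 bp
  240→249: 9 bp
  249→255: 6 bp
  255→269: 14 bp
  269→285: 16 bp
  285→290: 5 bp
  290→3 (wrap): 293-290+3 = 6 bp

[2,2,3,5,5,5,6,6,6,6,7,9,9,10,10,10,12,13,14,14,16,16,16,17,22,23,29]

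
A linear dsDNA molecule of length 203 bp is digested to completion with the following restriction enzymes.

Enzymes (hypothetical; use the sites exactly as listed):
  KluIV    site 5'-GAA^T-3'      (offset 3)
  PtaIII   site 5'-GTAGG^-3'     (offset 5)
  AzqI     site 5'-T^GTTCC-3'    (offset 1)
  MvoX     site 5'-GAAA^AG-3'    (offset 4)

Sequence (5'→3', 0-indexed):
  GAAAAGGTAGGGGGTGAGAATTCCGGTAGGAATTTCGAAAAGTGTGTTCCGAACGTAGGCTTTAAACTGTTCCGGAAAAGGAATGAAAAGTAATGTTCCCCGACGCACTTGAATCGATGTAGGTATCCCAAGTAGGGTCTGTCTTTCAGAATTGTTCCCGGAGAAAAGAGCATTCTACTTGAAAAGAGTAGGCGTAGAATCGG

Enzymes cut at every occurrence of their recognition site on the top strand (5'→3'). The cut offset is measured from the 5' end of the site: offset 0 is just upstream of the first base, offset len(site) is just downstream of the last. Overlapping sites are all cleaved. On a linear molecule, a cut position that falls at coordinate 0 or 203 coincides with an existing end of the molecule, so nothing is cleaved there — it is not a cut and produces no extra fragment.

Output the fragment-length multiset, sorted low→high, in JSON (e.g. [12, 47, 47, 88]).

[2,2,4,4,5,5,5,6,7,7,8,8,9,9,10,10,10,13,13,14,15,18,19]

Site scan:
  KluIV GAAT/3: at [17, 29, 80, 110, 148, 196] ⇒ [20, 32, 83, 113, 151, 199]
  PtaIII GTAGG/5: at [6, 25, 54, 118, 131, 187] ⇒ [11, 30, 59, 123, 136, 192]
  AzqI TGTTCC/1: at [44, 67, 93, 152] ⇒ [45, 68, 94, 153]
  MvoX GAAAAG/4: at [0, 36, 74, 84, 162, 180] ⇒ [4, 40, 78, 88, 166, 184]

All cut coordinates (distinct, sorted): [4, 11, 20, 30, 32, 40, 45, 59, 68, 78, 83, 88, 94, 113, 123, 136, 151, 153, 166, 184, 192, 199]

Fragment lengths:
  [0,4): 4 bp
  [4,11): 7 bp
  [11,20): 9 bp
  [20,30): 10 bp
  [30,32): 2 bp
  [32,40): 8 bp
  [40,45): 5 bp
  [45,59): 14 bp
  [59,68): 9 bp
  [68,78): 10 bp
  [78,83): 5 bp
  [83,88): 5 bp
  [88,94): 6 bp
  [94,113): 19 bp
  [113,123): 10 bp
  [123,136): 13 bp
  [136,151): 15 bp
  [151,153): 2 bp
  [153,166): 13 bp
  [166,184): 18 bp
  [184,192): 8 bp
  [192,199): 7 bp
  [199,203): 4 bp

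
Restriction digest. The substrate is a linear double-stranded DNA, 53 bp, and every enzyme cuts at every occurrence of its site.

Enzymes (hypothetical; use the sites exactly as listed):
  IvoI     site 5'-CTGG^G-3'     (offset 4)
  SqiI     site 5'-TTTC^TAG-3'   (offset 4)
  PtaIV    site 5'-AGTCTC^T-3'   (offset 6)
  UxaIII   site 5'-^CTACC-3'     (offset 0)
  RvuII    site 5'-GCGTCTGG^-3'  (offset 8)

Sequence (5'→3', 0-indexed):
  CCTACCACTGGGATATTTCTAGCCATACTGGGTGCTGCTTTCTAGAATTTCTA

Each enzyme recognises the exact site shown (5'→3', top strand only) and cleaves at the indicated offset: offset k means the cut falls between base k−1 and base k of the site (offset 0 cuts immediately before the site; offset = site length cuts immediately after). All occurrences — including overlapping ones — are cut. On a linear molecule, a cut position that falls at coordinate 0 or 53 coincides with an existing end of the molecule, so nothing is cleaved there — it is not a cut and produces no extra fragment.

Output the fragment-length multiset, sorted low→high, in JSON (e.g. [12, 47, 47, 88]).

[1,8,10,11,11,12]

Scan for sites:
  IvoI CTGGG/4: at [7, 27] ⇒ [11, 31]
  SqiI TTTCTAG/4: at [15, 38] ⇒ [19, 42]
  PtaIV (AGTCTCT, off=6): no sites
  UxaIII CTACC/0: at [1] ⇒ [1]
  RvuII (GCGTCTGG, off=8): no sites

All cut coordinates (distinct, sorted): [1, 11, 19, 31, 42]

Fragment lengths:
  [0,1): 1 bp
  [1,11): 10 bp
  [11,19): 8 bp
  [19,31): 12 bp
  [31,42): 11 bp
  [42,53): 11 bp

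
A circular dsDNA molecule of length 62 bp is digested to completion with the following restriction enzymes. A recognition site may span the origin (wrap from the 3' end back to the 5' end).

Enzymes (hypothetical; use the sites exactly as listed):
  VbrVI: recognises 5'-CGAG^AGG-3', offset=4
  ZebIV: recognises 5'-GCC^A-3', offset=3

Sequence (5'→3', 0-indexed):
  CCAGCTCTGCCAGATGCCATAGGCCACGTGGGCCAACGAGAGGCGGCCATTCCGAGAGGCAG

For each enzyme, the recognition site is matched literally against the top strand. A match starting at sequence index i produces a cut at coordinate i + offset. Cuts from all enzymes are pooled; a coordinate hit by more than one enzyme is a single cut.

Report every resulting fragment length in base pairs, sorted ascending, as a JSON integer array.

[6,7,7,8,8,8,9,9]

Scan for sites:
  VbrVI (CGAGAGG, off=4): starts [36, 52] → cuts [40, 56]
  ZebIV (GCCA, off=3): starts [8, 15, 22, 31, 45, 61] → cuts [2, 11, 18, 25, 34, 48]

All cut coordinates (distinct, sorted): [2, 11, 18, 25, 34, 40, 48, 56]

Fragment lengths:
  2→11: 9 bp
  11→18: 7 bp
  18→25: 7 bp
  25→34: 9 bp
  34→40: 6 bp
  40→48: 8 bp
  48→56: 8 bp
  56→2 (wrap): 62-56+2 = 8 bp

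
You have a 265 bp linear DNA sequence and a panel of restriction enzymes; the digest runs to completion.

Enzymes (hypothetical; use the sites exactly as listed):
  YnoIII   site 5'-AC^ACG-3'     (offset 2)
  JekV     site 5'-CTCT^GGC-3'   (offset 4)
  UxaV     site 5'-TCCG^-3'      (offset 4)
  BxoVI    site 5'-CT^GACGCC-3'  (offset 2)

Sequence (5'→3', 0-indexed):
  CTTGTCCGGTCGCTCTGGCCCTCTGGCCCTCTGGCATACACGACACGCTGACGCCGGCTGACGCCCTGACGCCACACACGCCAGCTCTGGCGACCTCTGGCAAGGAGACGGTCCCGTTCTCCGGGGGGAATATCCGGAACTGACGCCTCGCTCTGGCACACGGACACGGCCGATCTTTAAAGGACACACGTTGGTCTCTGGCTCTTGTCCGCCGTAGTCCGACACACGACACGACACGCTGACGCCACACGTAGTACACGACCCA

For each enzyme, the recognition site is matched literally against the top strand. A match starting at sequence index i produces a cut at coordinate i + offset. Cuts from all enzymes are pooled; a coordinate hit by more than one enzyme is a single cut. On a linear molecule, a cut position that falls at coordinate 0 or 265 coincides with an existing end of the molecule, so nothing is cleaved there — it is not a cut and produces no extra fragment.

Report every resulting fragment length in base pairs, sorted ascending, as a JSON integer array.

[4,5,5,5,5,5,5,5,6,7,8,8,8,8,8,8,8,9,10,10,10,10,11,12,12,13,13,22,25]

Per-enzyme occurrences:
  YnoIII ACACG/2: at [37, 42, 75, 157, 163, 185, 223, 228, 233, 246, 255] ⇒ [39, 44, 77, 159, 165, 187, 225, 230, 235, 248, 257]
  JekV CTCTGGC/4: at [12, 20, 28, 84, 94, 150, 195] ⇒ [16, 24, 32, 88, 98, 154, 199]
  UxaV TCCG/4: at [4, 119, 132, 207, 217] ⇒ [8, 123, 136, 211, 221]
  BxoVI CTGACGCC/2: at [47, 57, 65, 139, 238] ⇒ [49, 59, 67, 141, 240]

Pooled cuts: [8, 16, 24, 32, 39, 44, 49, 59, 67, 77, 88, 98, 123, 136, 141, 154, 159, 165, 187, 199, 211, 221, 225, 230, 235, 240, 248, 257]

Fragments:
  [0,8): 8 bp
  [8,16): 8 bp
  [16,24): 8 bp
  [24,32): 8 bp
  [32,39): 7 bp
  [39,44): 5 bp
  [44,49): 5 bp
  [49,59): 10 bp
  [59,67): 8 bp
  [67,77): 10 bp
  [77,88): 11 bp
  [88,98): 10 bp
  [98,123): 25 bp
  [123,136): 13 bp
  [136,141): 5 bp
  [141,154): 13 bp
  [154,159): 5 bp
  [159,165): 6 bp
  [165,187): 22 bp
  [187,199): 12 bp
  [199,211): 12 bp
  [211,221): 10 bp
  [221,225): 4 bp
  [225,230): 5 bp
  [230,235): 5 bp
  [235,240): 5 bp
  [240,248): 8 bp
  [248,257): 9 bp
  [257,265): 8 bp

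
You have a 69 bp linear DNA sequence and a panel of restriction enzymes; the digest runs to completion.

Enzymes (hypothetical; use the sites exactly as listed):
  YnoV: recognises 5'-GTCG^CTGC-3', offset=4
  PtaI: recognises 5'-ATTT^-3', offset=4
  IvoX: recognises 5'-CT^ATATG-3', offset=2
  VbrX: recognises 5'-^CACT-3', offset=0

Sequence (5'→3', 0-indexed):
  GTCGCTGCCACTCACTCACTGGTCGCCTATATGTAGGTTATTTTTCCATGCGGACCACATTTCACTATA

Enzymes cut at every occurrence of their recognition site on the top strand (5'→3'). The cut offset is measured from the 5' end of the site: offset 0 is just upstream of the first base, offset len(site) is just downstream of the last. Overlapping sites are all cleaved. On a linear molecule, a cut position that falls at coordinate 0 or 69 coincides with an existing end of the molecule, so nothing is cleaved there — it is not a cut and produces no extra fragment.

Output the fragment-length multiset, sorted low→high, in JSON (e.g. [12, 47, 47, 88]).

Site scan:
  YnoV (GTCGCTGC, off=4): starts [0] → cuts [4]
  PtaI (ATTT, off=4): starts [39, 58] → cuts [43, 62]
  IvoX (CTATATG, off=2): starts [26] → cuts [28]
  VbrX (CACT, off=0): starts [8, 12, 16, 62] → cuts [8, 12, 16, 62]

Pooled cuts: [4, 8, 12, 16, 28, 43, 62]

Fragments:
  [0,4): 4 bp
  [4,8): 4 bp
  [8,12): 4 bp
  [12,16): 4 bp
  [16,28): 12 bp
  [28,43): 15 bp
  [43,62): 19 bp
  [62,69): 7 bp

[4,4,4,4,7,12,15,19]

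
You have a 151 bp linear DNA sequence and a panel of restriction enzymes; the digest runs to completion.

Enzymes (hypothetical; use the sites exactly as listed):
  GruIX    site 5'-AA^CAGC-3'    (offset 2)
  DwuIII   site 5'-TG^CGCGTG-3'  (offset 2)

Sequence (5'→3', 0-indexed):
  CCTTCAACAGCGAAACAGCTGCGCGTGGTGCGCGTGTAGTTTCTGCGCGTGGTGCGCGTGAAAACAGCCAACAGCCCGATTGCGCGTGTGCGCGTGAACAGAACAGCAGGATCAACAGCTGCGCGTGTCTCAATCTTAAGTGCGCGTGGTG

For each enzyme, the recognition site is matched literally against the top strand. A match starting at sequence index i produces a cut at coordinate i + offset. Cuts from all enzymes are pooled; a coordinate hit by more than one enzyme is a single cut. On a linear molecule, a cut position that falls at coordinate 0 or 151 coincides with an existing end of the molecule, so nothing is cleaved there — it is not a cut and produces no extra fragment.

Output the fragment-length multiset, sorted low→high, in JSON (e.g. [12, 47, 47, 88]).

Scan for sites:
  GruIX (AACAGC, off=2): starts [5, 13, 62, 69, 101, 113] → cuts [7, 15, 64, 71, 103, 115]
  DwuIII (TGCGCGTG, off=2): starts [19, 28, 43, 52, 80, 88, 119, 140] → cuts [21, 30, 45, 54, 82, 90, 121, 142]

Pooled cuts: [7, 15, 21, 30, 45, 54, 64, 71, 82, 90, 103, 115, 121, 142]

Fragments:
  [0,7): 7 bp
  [7,15): 8 bp
  [15,21): 6 bp
  [21,30): 9 bp
  [30,45): 15 bp
  [45,54): 9 bp
  [54,64): 10 bp
  [64,71): 7 bp
  [71,82): 11 bp
  [82,90): 8 bp
  [90,103): 13 bp
  [103,115): 12 bp
  [115,121): 6 bp
  [121,142): 21 bp
  [142,151): 9 bp

[6,6,7,7,8,8,9,9,9,10,11,12,13,15,21]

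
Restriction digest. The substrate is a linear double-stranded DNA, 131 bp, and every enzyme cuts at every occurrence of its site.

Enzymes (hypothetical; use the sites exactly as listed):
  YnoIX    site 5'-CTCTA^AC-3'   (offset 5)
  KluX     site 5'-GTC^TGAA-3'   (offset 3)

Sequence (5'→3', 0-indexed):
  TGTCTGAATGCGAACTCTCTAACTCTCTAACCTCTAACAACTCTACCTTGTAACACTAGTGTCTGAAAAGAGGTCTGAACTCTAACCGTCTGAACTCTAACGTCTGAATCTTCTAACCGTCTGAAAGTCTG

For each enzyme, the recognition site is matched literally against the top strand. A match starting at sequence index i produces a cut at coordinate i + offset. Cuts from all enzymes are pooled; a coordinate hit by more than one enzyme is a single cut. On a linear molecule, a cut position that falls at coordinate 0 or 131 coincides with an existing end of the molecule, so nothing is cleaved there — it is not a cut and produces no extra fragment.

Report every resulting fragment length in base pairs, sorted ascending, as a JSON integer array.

Per-enzyme occurrences:
  YnoIX (CTCTAAC, off=5): starts [16, 24, 31, 79, 94] → cuts [21, 29, 36, 84, 99]
  KluX (GTCTGAA, off=3): starts [1, 60, 72, 87, 101, 118] → cuts [4, 63, 75, 90, 104, 121]

Pooled cuts: [4, 21, 29, 36, 63, 75, 84, 90, 99, 104, 121]

Fragments:
  [0,4): 4 bp
  [4,21): 17 bp
  [21,29): 8 bp
  [29,36): 7 bp
  [36,63): 27 bp
  [63,75): 12 bp
  [75,84): 9 bp
  [84,90): 6 bp
  [90,99): 9 bp
  [99,104): 5 bp
  [104,121): 17 bp
  [121,131): 10 bp

[4,5,6,7,8,9,9,10,12,17,17,27]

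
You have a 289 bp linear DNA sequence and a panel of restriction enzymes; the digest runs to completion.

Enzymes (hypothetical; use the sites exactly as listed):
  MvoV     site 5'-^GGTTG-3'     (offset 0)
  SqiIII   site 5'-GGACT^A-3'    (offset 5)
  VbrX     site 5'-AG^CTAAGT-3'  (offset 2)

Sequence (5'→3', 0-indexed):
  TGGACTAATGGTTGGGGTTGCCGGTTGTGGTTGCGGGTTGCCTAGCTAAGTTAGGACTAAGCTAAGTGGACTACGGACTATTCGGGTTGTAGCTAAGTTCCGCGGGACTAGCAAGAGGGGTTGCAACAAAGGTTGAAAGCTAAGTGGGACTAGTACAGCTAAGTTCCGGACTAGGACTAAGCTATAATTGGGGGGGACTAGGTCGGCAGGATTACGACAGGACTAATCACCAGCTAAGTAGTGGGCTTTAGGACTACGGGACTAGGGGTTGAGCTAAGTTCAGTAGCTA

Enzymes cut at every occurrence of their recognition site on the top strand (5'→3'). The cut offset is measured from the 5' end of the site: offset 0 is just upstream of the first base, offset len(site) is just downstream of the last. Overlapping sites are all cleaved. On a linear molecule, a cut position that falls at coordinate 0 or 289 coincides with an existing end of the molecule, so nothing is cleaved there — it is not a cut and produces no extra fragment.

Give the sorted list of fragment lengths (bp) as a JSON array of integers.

Scan for sites:
  MvoV GGTTG/0: at [9, 15, 22, 28, 35, 84, 118, 130, 266] ⇒ [9, 15, 22, 28, 35, 84, 118, 130, 266]
  SqiIII GGACTA/5: at [1, 53, 67, 74, 104, 146, 167, 173, 194, 219, 250, 258] ⇒ [6, 58, 72, 79, 109, 151, 172, 178, 199, 224, 255, 263]
  VbrX AGCTAAGT/2: at [43, 59, 90, 137, 156, 231, 271] ⇒ [45, 61, 92, 139, 158, 233, 273]

Pooled cuts: [6, 9, 15, 22, 28, 35, 45, 58, 61, 72, 79, 84, 92, 109, 118, 130, 139, 151, 158, 172, 178, 199, 224, 233, 255, 263, 266, 273]

Fragment lengths:
  [0,6): 6 bp
  [6,9): 3 bp
  [9,15): 6 bp
  [15,22): 7 bp
  [22,28): 6 bp
  [28,35): 7 bp
  [35,45): 10 bp
  [45,58): 13 bp
  [58,61): 3 bp
  [61,72): 11 bp
  [72,79): 7 bp
  [79,84): 5 bp
  [84,92): 8 bp
  [92,109): 17 bp
  [109,118): 9 bp
  [118,130): 12 bp
  [130,139): 9 bp
  [139,151): 12 bp
  [151,158): 7 bp
  [158,172): 14 bp
  [172,178): 6 bp
  [178,199): 21 bp
  [199,224): 25 bp
  [224,233): 9 bp
  [233,255): 22 bp
  [255,263): 8 bp
  [263,266): 3 bp
  [266,273): 7 bp
  [273,289): 16 bp

[3,3,3,5,6,6,6,6,7,7,7,7,7,8,8,9,9,9,10,11,12,12,13,14,16,17,21,22,25]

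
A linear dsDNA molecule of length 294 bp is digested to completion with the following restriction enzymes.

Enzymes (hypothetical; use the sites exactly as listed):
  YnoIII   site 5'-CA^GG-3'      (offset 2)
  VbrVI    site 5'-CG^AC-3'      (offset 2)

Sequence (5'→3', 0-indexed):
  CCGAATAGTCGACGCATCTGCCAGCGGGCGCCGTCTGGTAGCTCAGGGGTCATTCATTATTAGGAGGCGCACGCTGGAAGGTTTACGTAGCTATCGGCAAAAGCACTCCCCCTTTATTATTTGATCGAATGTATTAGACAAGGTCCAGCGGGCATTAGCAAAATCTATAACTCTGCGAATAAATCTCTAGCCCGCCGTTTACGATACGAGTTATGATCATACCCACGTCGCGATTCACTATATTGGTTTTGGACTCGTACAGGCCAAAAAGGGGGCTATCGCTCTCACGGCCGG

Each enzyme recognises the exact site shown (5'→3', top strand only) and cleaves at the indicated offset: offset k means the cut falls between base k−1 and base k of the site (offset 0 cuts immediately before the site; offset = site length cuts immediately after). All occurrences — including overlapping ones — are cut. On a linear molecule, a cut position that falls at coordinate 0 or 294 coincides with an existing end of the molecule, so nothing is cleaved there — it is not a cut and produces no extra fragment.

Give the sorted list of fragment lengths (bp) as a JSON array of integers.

[11,33,34,216]

Site scan:
  YnoIII (CAGG, off=2): starts [43, 259] → cuts [45, 261]
  VbrVI (CGAC, off=2): starts [9] → cuts [11]

All cut coordinates (distinct, sorted): [11, 45, 261]

Fragment lengths:
  [0,11): 11 bp
  [11,45): 34 bp
  [45,261): 216 bp
  [261,294): 33 bp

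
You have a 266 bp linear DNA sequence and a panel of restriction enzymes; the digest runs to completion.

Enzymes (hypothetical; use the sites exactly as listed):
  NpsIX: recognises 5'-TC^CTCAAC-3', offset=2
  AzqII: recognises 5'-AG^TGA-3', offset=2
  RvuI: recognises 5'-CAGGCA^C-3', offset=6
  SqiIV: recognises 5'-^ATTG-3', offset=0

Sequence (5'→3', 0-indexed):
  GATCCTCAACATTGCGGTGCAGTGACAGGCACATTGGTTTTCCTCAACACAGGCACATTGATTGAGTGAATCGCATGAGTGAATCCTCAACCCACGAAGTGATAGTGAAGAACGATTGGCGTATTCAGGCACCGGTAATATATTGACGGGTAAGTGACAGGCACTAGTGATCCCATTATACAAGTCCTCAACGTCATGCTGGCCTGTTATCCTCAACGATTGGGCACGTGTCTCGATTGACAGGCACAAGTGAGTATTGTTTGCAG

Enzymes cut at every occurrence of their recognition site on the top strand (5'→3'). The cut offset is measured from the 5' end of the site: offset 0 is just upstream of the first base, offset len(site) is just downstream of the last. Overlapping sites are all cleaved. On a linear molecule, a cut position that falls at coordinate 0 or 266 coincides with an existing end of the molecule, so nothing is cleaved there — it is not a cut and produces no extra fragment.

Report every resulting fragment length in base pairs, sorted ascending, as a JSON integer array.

Per-enzyme occurrences:
  NpsIX TCCTCAAC/2: at [2, 40, 83, 184, 209] ⇒ [4, 42, 85, 186, 211]
  AzqII AGTGA/2: at [20, 64, 77, 97, 103, 152, 165, 248] ⇒ [22, 66, 79, 99, 105, 154, 167, 250]
  RvuI CAGGCAC/6: at [25, 49, 125, 157, 240] ⇒ [31, 55, 131, 163, 246]
  SqiIV ATTG/0: at [10, 32, 56, 60, 114, 141, 218, 235, 255] ⇒ [10, 32, 56, 60, 114, 141, 218, 235, 255]

Pooled cuts: [4, 10, 22, 31, 32, 42, 55, 56, 60, 66, 79, 85, 99, 105, 114, 131, 141, 154, 163, 167, 186, 211, 218, 235, 246, 250, 255]

Fragment lengths:
  [0,4): 4 bp
  [4,10): 6 bp
  [10,22): 12 bp
  [22,31): 9 bp
  [31,32): 1 bp
  [32,42): 10 bp
  [42,55): 13 bp
  [55,56): 1 bp
  [56,60): 4 bp
  [60,66): 6 bp
  [66,79): 13 bp
  [79,85): 6 bp
  [85,99): 14 bp
  [99,105): 6 bp
  [105,114): 9 bp
  [114,131): 17 bp
  [131,141): 10 bp
  [141,154): 13 bp
  [154,163): 9 bp
  [163,167): 4 bp
  [167,186): 19 bp
  [186,211): 25 bp
  [211,218): 7 bp
  [218,235): 17 bp
  [235,246): 11 bp
  [246,250): 4 bp
  [250,255): 5 bp
  [255,266): 11 bp

[1,1,4,4,4,4,5,6,6,6,6,7,9,9,9,10,10,11,11,12,13,13,13,14,17,17,19,25]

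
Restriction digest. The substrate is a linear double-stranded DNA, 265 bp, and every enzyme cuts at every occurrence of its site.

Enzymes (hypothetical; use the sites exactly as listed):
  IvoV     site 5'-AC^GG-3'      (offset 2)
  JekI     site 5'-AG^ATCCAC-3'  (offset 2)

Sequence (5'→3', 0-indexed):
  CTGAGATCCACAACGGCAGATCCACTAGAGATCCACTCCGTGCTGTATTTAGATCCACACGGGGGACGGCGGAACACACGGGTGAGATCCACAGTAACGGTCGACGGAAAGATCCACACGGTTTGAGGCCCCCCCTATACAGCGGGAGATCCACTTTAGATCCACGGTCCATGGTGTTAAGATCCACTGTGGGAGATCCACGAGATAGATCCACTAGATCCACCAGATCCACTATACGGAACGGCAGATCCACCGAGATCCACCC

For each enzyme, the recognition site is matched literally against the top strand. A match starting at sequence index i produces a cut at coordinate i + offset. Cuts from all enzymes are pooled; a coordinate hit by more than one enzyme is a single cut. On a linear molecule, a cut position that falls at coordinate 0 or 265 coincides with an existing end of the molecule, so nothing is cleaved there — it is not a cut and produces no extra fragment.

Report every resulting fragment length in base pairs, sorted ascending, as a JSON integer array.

[5,5,5,5,6,6,7,7,7,8,8,8,9,9,9,10,11,11,11,12,12,13,14,16,22,29]

Scan for sites:
  IvoV (ACGG, off=2): starts [12, 58, 65, 77, 96, 103, 117, 163, 235, 240] → cuts [14, 60, 67, 79, 98, 105, 119, 165, 237, 242]
  JekI (AGATCCAC, off=2): starts [3, 17, 28, 50, 84, 109, 146, 157, 179, 193, 206, 215, 224, 245, 255] → cuts [5, 19, 30, 52, 86, 111, 148, 159, 181, 195, 208, 217, 226, 247, 257]

All cut coordinates (distinct, sorted): [5, 14, 19, 30, 52, 60, 67, 79, 86, 98, 105, 111, 119, 148, 159, 165, 181, 195, 208, 217, 226, 237, 242, 247, 257]

Fragments:
  [0,5): 5 bp
  [5,14): 9 bp
  [14,19): 5 bp
  [19,30): 11 bp
  [30,52): 22 bp
  [52,60): 8 bp
  [60,67): 7 bp
  [67,79): 12 bp
  [79,86): 7 bp
  [86,98): 12 bp
  [98,105): 7 bp
  [105,111): 6 bp
  [111,119): 8 bp
  [119,148): 29 bp
  [148,159): 11 bp
  [159,165): 6 bp
  [165,181): 16 bp
  [181,195): 14 bp
  [195,208): 13 bp
  [208,217): 9 bp
  [217,226): 9 bp
  [226,237): 11 bp
  [237,242): 5 bp
  [242,247): 5 bp
  [247,257): 10 bp
  [257,265): 8 bp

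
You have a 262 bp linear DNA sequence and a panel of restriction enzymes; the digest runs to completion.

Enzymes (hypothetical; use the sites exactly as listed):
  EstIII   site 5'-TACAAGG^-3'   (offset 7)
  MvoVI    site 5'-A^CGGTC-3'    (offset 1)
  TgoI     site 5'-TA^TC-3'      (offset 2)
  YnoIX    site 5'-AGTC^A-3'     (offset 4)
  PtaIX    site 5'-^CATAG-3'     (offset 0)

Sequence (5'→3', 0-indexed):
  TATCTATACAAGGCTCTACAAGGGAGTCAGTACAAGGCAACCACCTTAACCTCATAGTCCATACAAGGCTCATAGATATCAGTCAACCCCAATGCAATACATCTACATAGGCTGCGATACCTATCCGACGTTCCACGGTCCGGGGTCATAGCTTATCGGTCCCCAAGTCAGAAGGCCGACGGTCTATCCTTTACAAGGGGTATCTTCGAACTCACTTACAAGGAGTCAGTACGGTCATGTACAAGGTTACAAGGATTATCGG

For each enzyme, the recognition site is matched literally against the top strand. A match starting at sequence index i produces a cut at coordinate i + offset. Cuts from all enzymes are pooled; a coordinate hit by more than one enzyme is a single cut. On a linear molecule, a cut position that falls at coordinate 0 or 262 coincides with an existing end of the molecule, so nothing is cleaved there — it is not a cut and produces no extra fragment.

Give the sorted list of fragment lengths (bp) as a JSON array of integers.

Per-enzyme occurrences:
  EstIII (TACAAGG, off=7): starts [6, 16, 30, 61, 191, 216, 239, 247] → cuts [13, 23, 37, 68, 198, 223, 246, 254]
  MvoVI (ACGGTC, off=1): starts [134, 178, 230] → cuts [135, 179, 231]
  TgoI (TATC, off=2): starts [0, 76, 121, 153, 184, 200, 256] → cuts [2, 78, 123, 155, 186, 202, 258]
  YnoIX (AGTCA, off=4): starts [24, 80, 165, 223] → cuts [28, 84, 169, 227]
  PtaIX (CATAG, off=0): starts [52, 70, 105, 146] → cuts [52, 70, 105, 146]

Pooled cuts: [2, 13, 23, 28, 37, 52, 68, 70, 78, 84, 105, 123, 135, 146, 155, 169, 179, 186, 198, 202, 223, 227, 231, 246, 254, 258]

Fragments:
  [0,2): 2 bp
  [2,13): 11 bp
  [13,23): 10 bp
  [23,28): 5 bp
  [28,37): 9 bp
  [37,52): 15 bp
  [52,68): 16 bp
  [68,70): 2 bp
  [70,78): 8 bp
  [78,84): 6 bp
  [84,105): 21 bp
  [105,123): 18 bp
  [123,135): 12 bp
  [135,146): 11 bp
  [146,155): 9 bp
  [155,169): 14 bp
  [169,179): 10 bp
  [179,186): 7 bp
  [186,198): 12 bp
  [198,202): 4 bp
  [202,223): 21 bp
  [223,227): 4 bp
  [227,231): 4 bp
  [231,246): 15 bp
  [246,254): 8 bp
  [254,258): 4 bp
  [258,262): 4 bp

[2,2,4,4,4,4,4,5,6,7,8,8,9,9,10,10,11,11,12,12,14,15,15,16,18,21,21]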